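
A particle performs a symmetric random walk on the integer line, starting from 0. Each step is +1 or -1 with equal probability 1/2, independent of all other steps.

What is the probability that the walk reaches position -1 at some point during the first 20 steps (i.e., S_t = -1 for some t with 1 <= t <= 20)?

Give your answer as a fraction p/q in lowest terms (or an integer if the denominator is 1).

Answer: 215955/262144

Derivation:
Count via complement. Let g(t,s) = #length-t paths at position s with S_1..S_t all ≠ -1.
g(t,s) = g(t-1,s-1) + g(t-1,s+1) for s ≠ -1; g(t,-1) = 0.
t=0: g(0,0)=1
t=1: g(1,1)=1
t=2: g(2,0)=1 g(2,2)=1
t=3: g(3,1)=2 g(3,3)=1
t=4: g(4,0)=2 g(4,2)=3 g(4,4)=1
t=5: g(5,1)=5 g(5,3)=4 g(5,5)=1
t=6: g(6,0)=5 g(6,2)=9 g(6,4)=5 g(6,6)=1
t=7: g(7,1)=14 g(7,3)=14 g(7,5)=6 g(7,7)=1
t=8: g(8,0)=14 g(8,2)=28 g(8,4)=20 g(8,6)=7 g(8,8)=1
t=9: g(9,1)=42 g(9,3)=48 g(9,5)=27 g(9,7)=8 g(9,9)=1
t=10: g(10,0)=42 g(10,2)=90 g(10,4)=75 g(10,6)=35 g(10,8)=9 g(10,10)=1
t=11: g(11,1)=132 g(11,3)=165 g(11,5)=110 g(11,7)=44 g(11,9)=10 g(11,11)=1
t=12: g(12,0)=132 g(12,2)=297 g(12,4)=275 g(12,6)=154 g(12,8)=54 g(12,10)=11 g(12,12)=1
t=13: g(13,1)=429 g(13,3)=572 g(13,5)=429 g(13,7)=208 g(13,9)=65 g(13,11)=12 g(13,13)=1
t=14: g(14,0)=429 g(14,2)=1001 g(14,4)=1001 g(14,6)=637 g(14,8)=273 g(14,10)=77 g(14,12)=13 g(14,14)=1
t=15: g(15,1)=1430 g(15,3)=2002 g(15,5)=1638 g(15,7)=910 g(15,9)=350 g(15,11)=90 g(15,13)=14 g(15,15)=1
t=16: g(16,0)=1430 g(16,2)=3432 g(16,4)=3640 g(16,6)=2548 g(16,8)=1260 g(16,10)=440 g(16,12)=104 g(16,14)=15 g(16,16)=1
t=17: g(17,1)=4862 g(17,3)=7072 g(17,5)=6188 g(17,7)=3808 g(17,9)=1700 g(17,11)=544 g(17,13)=119 g(17,15)=16 g(17,17)=1
t=18: g(18,0)=4862 g(18,2)=11934 g(18,4)=13260 g(18,6)=9996 g(18,8)=5508 g(18,10)=2244 g(18,12)=663 g(18,14)=135 g(18,16)=17 g(18,18)=1
t=19: g(19,1)=16796 g(19,3)=25194 g(19,5)=23256 g(19,7)=15504 g(19,9)=7752 g(19,11)=2907 g(19,13)=798 g(19,15)=152 g(19,17)=18 g(19,19)=1
t=20: g(20,0)=16796 g(20,2)=41990 g(20,4)=48450 g(20,6)=38760 g(20,8)=23256 g(20,10)=10659 g(20,12)=3705 g(20,14)=950 g(20,16)=170 g(20,18)=19 g(20,20)=1
Paths never hitting -1: Σ_s g(20,s) = 184756
Paths hitting -1: 2^20 - 184756 = 863820
P = 863820/1048576 = 215955/262144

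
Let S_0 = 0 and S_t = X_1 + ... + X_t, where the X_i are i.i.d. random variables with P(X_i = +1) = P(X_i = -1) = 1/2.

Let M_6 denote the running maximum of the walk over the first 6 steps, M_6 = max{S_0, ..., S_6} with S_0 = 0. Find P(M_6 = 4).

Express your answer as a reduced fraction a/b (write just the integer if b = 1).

Let M_6 = max(S_0,...,S_6). Use the reflection principle: for j ≥ 1, #{paths with M_6 ≥ j} = #{S_6 ≥ j} + #{S_6 ≥ j+1}.
By reflection, #{M_6 ≥ 4} = #{S_6 ≥ 4} + #{S_6 ≥ 5} = 7 + 1 = 8.
#{M_6 ≥ 5} = #{S_6 ≥ 5} + #{S_6 ≥ 6} = 1 + 1 = 2.
#{M_6 = 4} = 8 - 2 = 6.
P(M_6 = 4) = 6/64 = 3/32

Answer: 3/32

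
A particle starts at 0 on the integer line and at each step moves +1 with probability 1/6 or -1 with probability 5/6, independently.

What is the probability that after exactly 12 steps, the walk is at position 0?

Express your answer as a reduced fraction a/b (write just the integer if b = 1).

To be at 0 after 12 steps: need exactly 6 steps of +1 and 6 of -1.
Number of such sequences: C(12,6) = 924
Each has probability (1/6)^6 · (5/6)^6 = 15625/2176782336
P = 924 · 15625/2176782336 = 1203125/181398528

Answer: 1203125/181398528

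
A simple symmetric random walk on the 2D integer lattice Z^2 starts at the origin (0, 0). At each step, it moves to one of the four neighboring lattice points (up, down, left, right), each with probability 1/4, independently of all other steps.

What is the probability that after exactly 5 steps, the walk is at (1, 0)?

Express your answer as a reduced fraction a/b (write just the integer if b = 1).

Answer: 25/256

Derivation:
Let h be the number of horizontal steps (so 5-h are vertical). To end at (1,0) need (h+1)/2 right-steps and ((5-h)+0)/2 up-steps.
Sum over h with 1 ≤ h ≤ 5, h ≡ 1 (mod 2), 5-h ≡ 0 (mod 2):
h=1: C(5,1)·C(1,1)·C(4,2) = 5·1·6 = 30
h=3: C(5,3)·C(3,2)·C(2,1) = 10·3·2 = 60
h=5: C(5,5)·C(5,3)·C(0,0) = 1·10·1 = 10
Total favorable: 100
Total paths: 4^5 = 1024
P = 100/1024 = 25/256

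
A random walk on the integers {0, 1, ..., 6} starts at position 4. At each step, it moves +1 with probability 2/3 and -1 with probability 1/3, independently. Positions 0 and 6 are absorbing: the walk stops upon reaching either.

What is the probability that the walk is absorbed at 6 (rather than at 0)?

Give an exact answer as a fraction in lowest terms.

Biased walk: p = 2/3, q = 1/3, r = q/p = 1/2
Gambler's ruin: P(hit 6 before 0 | start at 4) = (1 - r^a)/(1 - r^N)
r^4 = 1/16; r^6 = 1/64
P = (1 - 1/16) / (1 - 1/64) = 15/16 / 63/64 = 20/21

Answer: 20/21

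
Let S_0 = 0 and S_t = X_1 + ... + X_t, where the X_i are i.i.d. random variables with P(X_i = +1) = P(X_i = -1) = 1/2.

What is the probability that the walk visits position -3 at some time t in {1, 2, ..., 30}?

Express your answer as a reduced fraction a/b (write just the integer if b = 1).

Count via complement. Let g(t,s) = #length-t paths at position s with S_1..S_t all ≠ -3.
g(t,s) = g(t-1,s-1) + g(t-1,s+1) for s ≠ -3; g(t,-3) = 0.
t=0: g(0,0)=1
t=1: g(1,-1)=1 g(1,1)=1
t=2: g(2,-2)=1 g(2,0)=2 g(2,2)=1
t=3: g(3,-1)=3 g(3,1)=3 g(3,3)=1
t=4: g(4,-2)=3 g(4,0)=6 g(4,2)=4 g(4,4)=1
t=5: g(5,-1)=9 g(5,1)=10 g(5,3)=5 g(5,5)=1
t=6: g(6,-2)=9 g(6,0)=19 g(6,2)=15 g(6,4)=6 g(6,6)=1
t=7: g(7,-1)=28 g(7,1)=34 g(7,3)=21 g(7,5)=7 g(7,7)=1
t=8: g(8,-2)=28 g(8,0)=62 g(8,2)=55 g(8,4)=28 g(8,6)=8 g(8,8)=1
t=9: g(9,-1)=90 g(9,1)=117 g(9,3)=83 g(9,5)=36 g(9,7)=9 g(9,9)=1
t=10: g(10,-2)=90 g(10,0)=207 g(10,2)=200 g(10,4)=119 g(10,6)=45 g(10,8)=10 g(10,10)=1
t=11: g(11,-1)=297 g(11,1)=407 g(11,3)=319 g(11,5)=164 g(11,7)=55 g(11,9)=11 g(11,11)=1
t=12: g(12,-2)=297 g(12,0)=704 g(12,2)=726 g(12,4)=483 g(12,6)=219 g(12,8)=66 g(12,10)=12 g(12,12)=1
t=13: g(13,-1)=1001 g(13,1)=1430 g(13,3)=1209 g(13,5)=702 g(13,7)=285 g(13,9)=78 g(13,11)=13 g(13,13)=1
t=14: g(14,-2)=1001 g(14,0)=2431 g(14,2)=2639 g(14,4)=1911 g(14,6)=987 g(14,8)=363 g(14,10)=91 g(14,12)=14 g(14,14)=1
t=15: g(15,-1)=3432 g(15,1)=5070 g(15,3)=4550 g(15,5)=2898 g(15,7)=1350 g(15,9)=454 g(15,11)=105 g(15,13)=15 g(15,15)=1
t=16: g(16,-2)=3432 g(16,0)=8502 g(16,2)=9620 g(16,4)=7448 g(16,6)=4248 g(16,8)=1804 g(16,10)=559 g(16,12)=120 g(16,14)=16 g(16,16)=1
t=17: g(17,-1)=11934 g(17,1)=18122 g(17,3)=17068 g(17,5)=11696 g(17,7)=6052 g(17,9)=2363 g(17,11)=679 g(17,13)=136 g(17,15)=17 g(17,17)=1
t=18: g(18,-2)=11934 g(18,0)=30056 g(18,2)=35190 g(18,4)=28764 g(18,6)=17748 g(18,8)=8415 g(18,10)=3042 g(18,12)=815 g(18,14)=153 g(18,16)=18 g(18,18)=1
t=19: g(19,-1)=41990 g(19,1)=65246 g(19,3)=63954 g(19,5)=46512 g(19,7)=26163 g(19,9)=11457 g(19,11)=3857 g(19,13)=968 g(19,15)=171 g(19,17)=19 g(19,19)=1
t=20: g(20,-2)=41990 g(20,0)=107236 g(20,2)=129200 g(20,4)=110466 g(20,6)=72675 g(20,8)=37620 g(20,10)=15314 g(20,12)=4825 g(20,14)=1139 g(20,16)=190 g(20,18)=20 g(20,20)=1
t=21: g(21,-1)=149226 g(21,1)=236436 g(21,3)=239666 g(21,5)=183141 g(21,7)=110295 g(21,9)=52934 g(21,11)=20139 g(21,13)=5964 g(21,15)=1329 g(21,17)=210 g(21,19)=21 g(21,21)=1
t=22: g(22,-2)=149226 g(22,0)=385662 g(22,2)=476102 g(22,4)=422807 g(22,6)=293436 g(22,8)=163229 g(22,10)=73073 g(22,12)=26103 g(22,14)=7293 g(22,16)=1539 g(22,18)=231 g(22,20)=22 g(22,22)=1
t=23: g(23,-1)=534888 g(23,1)=861764 g(23,3)=898909 g(23,5)=716243 g(23,7)=456665 g(23,9)=236302 g(23,11)=99176 g(23,13)=33396 g(23,15)=8832 g(23,17)=1770 g(23,19)=253 g(23,21)=23 g(23,23)=1
t=24: g(24,-2)=534888 g(24,0)=1396652 g(24,2)=1760673 g(24,4)=1615152 g(24,6)=1172908 g(24,8)=692967 g(24,10)=335478 g(24,12)=132572 g(24,14)=42228 g(24,16)=10602 g(24,18)=2023 g(24,20)=276 g(24,22)=24 g(24,24)=1
t=25: g(25,-1)=1931540 g(25,1)=3157325 g(25,3)=3375825 g(25,5)=2788060 g(25,7)=1865875 g(25,9)=1028445 g(25,11)=468050 g(25,13)=174800 g(25,15)=52830 g(25,17)=12625 g(25,19)=2299 g(25,21)=300 g(25,23)=25 g(25,25)=1
t=26: g(26,-2)=1931540 g(26,0)=5088865 g(26,2)=6533150 g(26,4)=6163885 g(26,6)=4653935 g(26,8)=2894320 g(26,10)=1496495 g(26,12)=642850 g(26,14)=227630 g(26,16)=65455 g(26,18)=14924 g(26,20)=2599 g(26,22)=325 g(26,24)=26 g(26,26)=1
t=27: g(27,-1)=7020405 g(27,1)=11622015 g(27,3)=12697035 g(27,5)=10817820 g(27,7)=7548255 g(27,9)=4390815 g(27,11)=2139345 g(27,13)=870480 g(27,15)=293085 g(27,17)=80379 g(27,19)=17523 g(27,21)=2924 g(27,23)=351 g(27,25)=27 g(27,27)=1
t=28: g(28,-2)=7020405 g(28,0)=18642420 g(28,2)=24319050 g(28,4)=23514855 g(28,6)=18366075 g(28,8)=11939070 g(28,10)=6530160 g(28,12)=3009825 g(28,14)=1163565 g(28,16)=373464 g(28,18)=97902 g(28,20)=20447 g(28,22)=3275 g(28,24)=378 g(28,26)=28 g(28,28)=1
t=29: g(29,-1)=25662825 g(29,1)=42961470 g(29,3)=47833905 g(29,5)=41880930 g(29,7)=30305145 g(29,9)=18469230 g(29,11)=9539985 g(29,13)=4173390 g(29,15)=1537029 g(29,17)=471366 g(29,19)=118349 g(29,21)=23722 g(29,23)=3653 g(29,25)=406 g(29,27)=29 g(29,29)=1
t=30: g(30,-2)=25662825 g(30,0)=68624295 g(30,2)=90795375 g(30,4)=89714835 g(30,6)=72186075 g(30,8)=48774375 g(30,10)=28009215 g(30,12)=13713375 g(30,14)=5710419 g(30,16)=2008395 g(30,18)=589715 g(30,20)=142071 g(30,22)=27375 g(30,24)=4059 g(30,26)=435 g(30,28)=30 g(30,30)=1
Paths never hitting -3: Σ_s g(30,s) = 445962870
Paths hitting -3: 2^30 - 445962870 = 627778954
P = 627778954/1073741824 = 313889477/536870912

Answer: 313889477/536870912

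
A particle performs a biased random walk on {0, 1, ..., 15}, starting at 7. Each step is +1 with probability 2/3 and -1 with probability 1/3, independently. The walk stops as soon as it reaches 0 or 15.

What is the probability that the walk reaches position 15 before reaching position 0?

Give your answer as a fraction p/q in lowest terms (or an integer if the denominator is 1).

Answer: 32512/32767

Derivation:
Biased walk: p = 2/3, q = 1/3, r = q/p = 1/2
Gambler's ruin: P(hit 15 before 0 | start at 7) = (1 - r^a)/(1 - r^N)
r^7 = 1/128; r^15 = 1/32768
P = (1 - 1/128) / (1 - 1/32768) = 127/128 / 32767/32768 = 32512/32767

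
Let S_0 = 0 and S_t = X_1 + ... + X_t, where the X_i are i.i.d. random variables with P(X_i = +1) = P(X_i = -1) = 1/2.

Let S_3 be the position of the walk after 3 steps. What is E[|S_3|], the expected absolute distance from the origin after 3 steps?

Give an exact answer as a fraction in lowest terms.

S_3 takes values m ≡ 1 (mod 2) with |m| ≤ 3; P(S_3=m) = C(3,(3+m)/2)/2^3.
Total paths: 2^3 = 8
Distribution: P(S=-3)=1/8, P(S=-1)=3/8, P(S=1)=3/8, P(S=3)=1/8
E[|S_3|] = Σ_m |m|·P(S_3=m) = 12/8 = 3/2

Answer: 3/2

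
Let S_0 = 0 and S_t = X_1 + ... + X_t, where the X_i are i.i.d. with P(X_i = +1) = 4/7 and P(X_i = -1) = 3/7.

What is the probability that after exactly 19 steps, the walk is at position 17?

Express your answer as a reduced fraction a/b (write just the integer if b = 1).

Answer: 3917010173952/11398895185373143

Derivation:
To reach position 17 after 19 steps: need 18 steps of +1 and 1 step of -1.
Number of such sequences: C(19,18) = 19
Each has probability (4/7)^18 · (3/7)^1 = 206158430208/11398895185373143
P = 19 · 206158430208/11398895185373143 = 3917010173952/11398895185373143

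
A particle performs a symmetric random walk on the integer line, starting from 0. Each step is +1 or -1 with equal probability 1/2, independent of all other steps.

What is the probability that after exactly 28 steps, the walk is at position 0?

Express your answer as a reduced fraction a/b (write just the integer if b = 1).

To return to 0 after 28 steps: need exactly 14 steps of +1 and 14 of -1.
Favorable paths: C(28,14) = 40116600
Total paths: 2^28 = 268435456
P = 40116600/268435456 = 5014575/33554432

Answer: 5014575/33554432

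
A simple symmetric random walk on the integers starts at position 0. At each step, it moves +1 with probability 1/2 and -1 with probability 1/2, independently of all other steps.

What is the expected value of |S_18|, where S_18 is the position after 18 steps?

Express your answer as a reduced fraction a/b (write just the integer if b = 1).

Answer: 109395/32768

Derivation:
S_18 takes values m ≡ 0 (mod 2) with |m| ≤ 18; P(S_18=m) = C(18,(18+m)/2)/2^18.
Total paths: 2^18 = 262144
Distribution: P(S=-18)=1/262144, P(S=-16)=18/262144, P(S=-14)=153/262144, P(S=-12)=816/262144, P(S=-10)=3060/262144, P(S=-8)=8568/262144, P(S=-6)=18564/262144, P(S=-4)=31824/262144, P(S=-2)=43758/262144, P(S=0)=48620/262144, P(S=2)=43758/262144, P(S=4)=31824/262144, P(S=6)=18564/262144, P(S=8)=8568/262144, P(S=10)=3060/262144, P(S=12)=816/262144, P(S=14)=153/262144, P(S=16)=18/262144, P(S=18)=1/262144
E[|S_18|] = Σ_m |m|·P(S_18=m) = 875160/262144 = 109395/32768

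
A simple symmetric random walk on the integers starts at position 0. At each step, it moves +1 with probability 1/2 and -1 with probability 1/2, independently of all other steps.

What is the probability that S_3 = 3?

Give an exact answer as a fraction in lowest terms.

To reach position 3 after 3 steps: need 3 steps of +1 and 0 of -1.
Favorable paths: C(3,3) = 1
Total paths: 2^3 = 8
P = 1/8 = 1/8

Answer: 1/8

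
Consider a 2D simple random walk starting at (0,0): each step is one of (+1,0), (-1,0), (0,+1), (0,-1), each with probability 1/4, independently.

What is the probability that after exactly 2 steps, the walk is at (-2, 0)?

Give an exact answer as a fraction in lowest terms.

Answer: 1/16

Derivation:
Let h be the number of horizontal steps (so 2-h are vertical). To end at (-2,0) need (h-2)/2 right-steps and ((2-h)+0)/2 up-steps.
Sum over h with 2 ≤ h ≤ 2, h ≡ 0 (mod 2), 2-h ≡ 0 (mod 2):
h=2: C(2,2)·C(2,0)·C(0,0) = 1·1·1 = 1
Total favorable: 1
Total paths: 4^2 = 16
P = 1/16 = 1/16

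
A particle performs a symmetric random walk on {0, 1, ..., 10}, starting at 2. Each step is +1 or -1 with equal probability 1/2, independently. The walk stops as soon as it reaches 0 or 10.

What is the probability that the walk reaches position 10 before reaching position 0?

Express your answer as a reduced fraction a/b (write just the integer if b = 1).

Answer: 1/5

Derivation:
Symmetric walk (p = 1/2): the harmonic-function argument gives P(hit 10 before 0 | start at 2) = a/N.
P = 2/10 = 1/5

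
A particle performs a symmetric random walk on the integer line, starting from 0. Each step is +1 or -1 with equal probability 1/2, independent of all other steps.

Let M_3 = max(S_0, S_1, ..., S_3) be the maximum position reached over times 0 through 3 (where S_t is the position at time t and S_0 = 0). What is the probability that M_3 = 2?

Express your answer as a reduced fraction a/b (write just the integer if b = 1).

Answer: 1/8

Derivation:
Let M_3 = max(S_0,...,S_3). Use the reflection principle: for j ≥ 1, #{paths with M_3 ≥ j} = #{S_3 ≥ j} + #{S_3 ≥ j+1}.
By reflection, #{M_3 ≥ 2} = #{S_3 ≥ 2} + #{S_3 ≥ 3} = 1 + 1 = 2.
#{M_3 ≥ 3} = #{S_3 ≥ 3} + #{S_3 ≥ 4} = 1 + 0 = 1.
#{M_3 = 2} = 2 - 1 = 1.
P(M_3 = 2) = 1/8 = 1/8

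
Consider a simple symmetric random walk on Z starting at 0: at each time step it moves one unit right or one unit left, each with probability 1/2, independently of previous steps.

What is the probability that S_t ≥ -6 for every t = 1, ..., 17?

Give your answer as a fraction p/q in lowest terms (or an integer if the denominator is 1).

Let f(t,s) = #length-t paths at position s with S_1..S_t all ≥ -6.
f(t,s) = f(t-1,s-1) + f(t-1,s+1) for s ≥ -6; f(t,s) = 0 for s < -6.
t=0: f(0,0)=1
t=1: f(1,-1)=1 f(1,1)=1
t=2: f(2,-2)=1 f(2,0)=2 f(2,2)=1
t=3: f(3,-3)=1 f(3,-1)=3 f(3,1)=3 f(3,3)=1
t=4: f(4,-4)=1 f(4,-2)=4 f(4,0)=6 f(4,2)=4 f(4,4)=1
t=5: f(5,-5)=1 f(5,-3)=5 f(5,-1)=10 f(5,1)=10 f(5,3)=5 f(5,5)=1
t=6: f(6,-6)=1 f(6,-4)=6 f(6,-2)=15 f(6,0)=20 f(6,2)=15 f(6,4)=6 f(6,6)=1
t=7: f(7,-5)=7 f(7,-3)=21 f(7,-1)=35 f(7,1)=35 f(7,3)=21 f(7,5)=7 f(7,7)=1
t=8: f(8,-6)=7 f(8,-4)=28 f(8,-2)=56 f(8,0)=70 f(8,2)=56 f(8,4)=28 f(8,6)=8 f(8,8)=1
t=9: f(9,-5)=35 f(9,-3)=84 f(9,-1)=126 f(9,1)=126 f(9,3)=84 f(9,5)=36 f(9,7)=9 f(9,9)=1
t=10: f(10,-6)=35 f(10,-4)=119 f(10,-2)=210 f(10,0)=252 f(10,2)=210 f(10,4)=120 f(10,6)=45 f(10,8)=10 f(10,10)=1
t=11: f(11,-5)=154 f(11,-3)=329 f(11,-1)=462 f(11,1)=462 f(11,3)=330 f(11,5)=165 f(11,7)=55 f(11,9)=11 f(11,11)=1
t=12: f(12,-6)=154 f(12,-4)=483 f(12,-2)=791 f(12,0)=924 f(12,2)=792 f(12,4)=495 f(12,6)=220 f(12,8)=66 f(12,10)=12 f(12,12)=1
t=13: f(13,-5)=637 f(13,-3)=1274 f(13,-1)=1715 f(13,1)=1716 f(13,3)=1287 f(13,5)=715 f(13,7)=286 f(13,9)=78 f(13,11)=13 f(13,13)=1
t=14: f(14,-6)=637 f(14,-4)=1911 f(14,-2)=2989 f(14,0)=3431 f(14,2)=3003 f(14,4)=2002 f(14,6)=1001 f(14,8)=364 f(14,10)=91 f(14,12)=14 f(14,14)=1
t=15: f(15,-5)=2548 f(15,-3)=4900 f(15,-1)=6420 f(15,1)=6434 f(15,3)=5005 f(15,5)=3003 f(15,7)=1365 f(15,9)=455 f(15,11)=105 f(15,13)=15 f(15,15)=1
t=16: f(16,-6)=2548 f(16,-4)=7448 f(16,-2)=11320 f(16,0)=12854 f(16,2)=11439 f(16,4)=8008 f(16,6)=4368 f(16,8)=1820 f(16,10)=560 f(16,12)=120 f(16,14)=16 f(16,16)=1
t=17: f(17,-5)=9996 f(17,-3)=18768 f(17,-1)=24174 f(17,1)=24293 f(17,3)=19447 f(17,5)=12376 f(17,7)=6188 f(17,9)=2380 f(17,11)=680 f(17,13)=136 f(17,15)=17 f(17,17)=1
Σ_s f(17,s) = 118456
P = 118456/131072 = 14807/16384

Answer: 14807/16384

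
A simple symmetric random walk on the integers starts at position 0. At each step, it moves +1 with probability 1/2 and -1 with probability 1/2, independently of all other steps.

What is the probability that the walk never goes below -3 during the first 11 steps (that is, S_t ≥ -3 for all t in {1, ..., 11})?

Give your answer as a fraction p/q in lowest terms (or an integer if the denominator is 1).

Answer: 99/128

Derivation:
Let f(t,s) = #length-t paths at position s with S_1..S_t all ≥ -3.
f(t,s) = f(t-1,s-1) + f(t-1,s+1) for s ≥ -3; f(t,s) = 0 for s < -3.
t=0: f(0,0)=1
t=1: f(1,-1)=1 f(1,1)=1
t=2: f(2,-2)=1 f(2,0)=2 f(2,2)=1
t=3: f(3,-3)=1 f(3,-1)=3 f(3,1)=3 f(3,3)=1
t=4: f(4,-2)=4 f(4,0)=6 f(4,2)=4 f(4,4)=1
t=5: f(5,-3)=4 f(5,-1)=10 f(5,1)=10 f(5,3)=5 f(5,5)=1
t=6: f(6,-2)=14 f(6,0)=20 f(6,2)=15 f(6,4)=6 f(6,6)=1
t=7: f(7,-3)=14 f(7,-1)=34 f(7,1)=35 f(7,3)=21 f(7,5)=7 f(7,7)=1
t=8: f(8,-2)=48 f(8,0)=69 f(8,2)=56 f(8,4)=28 f(8,6)=8 f(8,8)=1
t=9: f(9,-3)=48 f(9,-1)=117 f(9,1)=125 f(9,3)=84 f(9,5)=36 f(9,7)=9 f(9,9)=1
t=10: f(10,-2)=165 f(10,0)=242 f(10,2)=209 f(10,4)=120 f(10,6)=45 f(10,8)=10 f(10,10)=1
t=11: f(11,-3)=165 f(11,-1)=407 f(11,1)=451 f(11,3)=329 f(11,5)=165 f(11,7)=55 f(11,9)=11 f(11,11)=1
Σ_s f(11,s) = 1584
P = 1584/2048 = 99/128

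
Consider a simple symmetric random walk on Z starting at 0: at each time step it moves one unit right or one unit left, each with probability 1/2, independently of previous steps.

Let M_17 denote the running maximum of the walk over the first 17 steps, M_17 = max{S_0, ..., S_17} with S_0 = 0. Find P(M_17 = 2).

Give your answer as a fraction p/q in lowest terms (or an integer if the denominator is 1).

Let M_17 = max(S_0,...,S_17). Use the reflection principle: for j ≥ 1, #{paths with M_17 ≥ j} = #{S_17 ≥ j} + #{S_17 ≥ j+1}.
By reflection, #{M_17 ≥ 2} = #{S_17 ≥ 2} + #{S_17 ≥ 3} = 41226 + 41226 = 82452.
#{M_17 ≥ 3} = #{S_17 ≥ 3} + #{S_17 ≥ 4} = 41226 + 21778 = 63004.
#{M_17 = 2} = 82452 - 63004 = 19448.
P(M_17 = 2) = 19448/131072 = 2431/16384

Answer: 2431/16384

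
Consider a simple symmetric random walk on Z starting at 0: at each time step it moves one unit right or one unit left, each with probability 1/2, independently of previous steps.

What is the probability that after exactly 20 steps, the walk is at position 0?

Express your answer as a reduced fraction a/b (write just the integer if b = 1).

Answer: 46189/262144

Derivation:
To return to 0 after 20 steps: need exactly 10 steps of +1 and 10 of -1.
Favorable paths: C(20,10) = 184756
Total paths: 2^20 = 1048576
P = 184756/1048576 = 46189/262144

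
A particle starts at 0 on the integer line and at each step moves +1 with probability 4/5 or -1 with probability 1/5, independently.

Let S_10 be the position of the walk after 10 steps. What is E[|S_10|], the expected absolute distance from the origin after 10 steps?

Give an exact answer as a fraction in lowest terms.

Answer: 11775906/1953125

Derivation:
S_10 takes values m ≡ 0 (mod 2) with |m| ≤ 10; P(S_10=m) = C(10,(10+m)/2) · (4/5)^((10+m)/2) · (1/5)^((10-m)/2).
Distribution: P(S=-10)=1/9765625, P(S=-8)=8/1953125, P(S=-6)=144/1953125, P(S=-4)=1536/1953125, P(S=-2)=10752/1953125, P(S=0)=258048/9765625, P(S=2)=172032/1953125, P(S=4)=393216/1953125, P(S=6)=589824/1953125, P(S=8)=524288/1953125, P(S=10)=1048576/9765625
E[|S_10|] = Σ_m |m|·P(S_10=m) = 11775906/1953125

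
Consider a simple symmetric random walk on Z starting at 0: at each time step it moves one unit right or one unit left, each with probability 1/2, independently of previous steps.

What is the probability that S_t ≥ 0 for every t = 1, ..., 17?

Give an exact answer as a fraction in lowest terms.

Let f(t,s) = #length-t paths at position s with S_1..S_t all ≥ 0.
f(t,s) = f(t-1,s-1) + f(t-1,s+1) for s ≥ 0; f(t,s) = 0 for s < 0.
t=0: f(0,0)=1
t=1: f(1,1)=1
t=2: f(2,0)=1 f(2,2)=1
t=3: f(3,1)=2 f(3,3)=1
t=4: f(4,0)=2 f(4,2)=3 f(4,4)=1
t=5: f(5,1)=5 f(5,3)=4 f(5,5)=1
t=6: f(6,0)=5 f(6,2)=9 f(6,4)=5 f(6,6)=1
t=7: f(7,1)=14 f(7,3)=14 f(7,5)=6 f(7,7)=1
t=8: f(8,0)=14 f(8,2)=28 f(8,4)=20 f(8,6)=7 f(8,8)=1
t=9: f(9,1)=42 f(9,3)=48 f(9,5)=27 f(9,7)=8 f(9,9)=1
t=10: f(10,0)=42 f(10,2)=90 f(10,4)=75 f(10,6)=35 f(10,8)=9 f(10,10)=1
t=11: f(11,1)=132 f(11,3)=165 f(11,5)=110 f(11,7)=44 f(11,9)=10 f(11,11)=1
t=12: f(12,0)=132 f(12,2)=297 f(12,4)=275 f(12,6)=154 f(12,8)=54 f(12,10)=11 f(12,12)=1
t=13: f(13,1)=429 f(13,3)=572 f(13,5)=429 f(13,7)=208 f(13,9)=65 f(13,11)=12 f(13,13)=1
t=14: f(14,0)=429 f(14,2)=1001 f(14,4)=1001 f(14,6)=637 f(14,8)=273 f(14,10)=77 f(14,12)=13 f(14,14)=1
t=15: f(15,1)=1430 f(15,3)=2002 f(15,5)=1638 f(15,7)=910 f(15,9)=350 f(15,11)=90 f(15,13)=14 f(15,15)=1
t=16: f(16,0)=1430 f(16,2)=3432 f(16,4)=3640 f(16,6)=2548 f(16,8)=1260 f(16,10)=440 f(16,12)=104 f(16,14)=15 f(16,16)=1
t=17: f(17,1)=4862 f(17,3)=7072 f(17,5)=6188 f(17,7)=3808 f(17,9)=1700 f(17,11)=544 f(17,13)=119 f(17,15)=16 f(17,17)=1
Σ_s f(17,s) = 24310
P = 24310/131072 = 12155/65536

Answer: 12155/65536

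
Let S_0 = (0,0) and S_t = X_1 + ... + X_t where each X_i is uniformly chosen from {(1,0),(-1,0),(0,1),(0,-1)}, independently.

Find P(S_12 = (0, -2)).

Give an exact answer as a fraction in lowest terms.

Answer: 9801/262144

Derivation:
Let h be the number of horizontal steps (so 12-h are vertical). To end at (0,-2) need (h+0)/2 right-steps and ((12-h)-2)/2 up-steps.
Sum over h with 0 ≤ h ≤ 10, h ≡ 0 (mod 2), 12-h ≡ 0 (mod 2):
h=0: C(12,0)·C(0,0)·C(12,5) = 1·1·792 = 792
h=2: C(12,2)·C(2,1)·C(10,4) = 66·2·210 = 27720
h=4: C(12,4)·C(4,2)·C(8,3) = 495·6·56 = 166320
h=6: C(12,6)·C(6,3)·C(6,2) = 924·20·15 = 277200
h=8: C(12,8)·C(8,4)·C(4,1) = 495·70·4 = 138600
h=10: C(12,10)·C(10,5)·C(2,0) = 66·252·1 = 16632
Total favorable: 627264
Total paths: 4^12 = 16777216
P = 627264/16777216 = 9801/262144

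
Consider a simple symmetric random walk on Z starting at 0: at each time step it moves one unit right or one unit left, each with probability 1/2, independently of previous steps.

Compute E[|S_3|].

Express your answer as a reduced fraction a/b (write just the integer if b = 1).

S_3 takes values m ≡ 1 (mod 2) with |m| ≤ 3; P(S_3=m) = C(3,(3+m)/2)/2^3.
Total paths: 2^3 = 8
Distribution: P(S=-3)=1/8, P(S=-1)=3/8, P(S=1)=3/8, P(S=3)=1/8
E[|S_3|] = Σ_m |m|·P(S_3=m) = 12/8 = 3/2

Answer: 3/2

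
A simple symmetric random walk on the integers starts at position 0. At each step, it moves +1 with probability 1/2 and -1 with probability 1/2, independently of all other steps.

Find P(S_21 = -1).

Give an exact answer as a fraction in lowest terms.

To reach position -1 after 21 steps: need 10 steps of +1 and 11 of -1.
Favorable paths: C(21,10) = 352716
Total paths: 2^21 = 2097152
P = 352716/2097152 = 88179/524288

Answer: 88179/524288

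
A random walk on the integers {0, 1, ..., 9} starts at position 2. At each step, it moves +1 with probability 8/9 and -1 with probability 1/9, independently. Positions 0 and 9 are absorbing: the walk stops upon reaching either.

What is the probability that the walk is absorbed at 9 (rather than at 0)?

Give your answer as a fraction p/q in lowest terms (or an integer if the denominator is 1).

Biased walk: p = 8/9, q = 1/9, r = q/p = 1/8
Gambler's ruin: P(hit 9 before 0 | start at 2) = (1 - r^a)/(1 - r^N)
r^2 = 1/64; r^9 = 1/134217728
P = (1 - 1/64) / (1 - 1/134217728) = 63/64 / 134217727/134217728 = 18874368/19173961

Answer: 18874368/19173961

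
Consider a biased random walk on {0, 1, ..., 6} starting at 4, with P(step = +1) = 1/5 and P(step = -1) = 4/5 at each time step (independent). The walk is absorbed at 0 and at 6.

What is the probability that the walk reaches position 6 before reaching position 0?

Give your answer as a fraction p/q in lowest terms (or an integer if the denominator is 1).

Biased walk: p = 1/5, q = 4/5, r = q/p = 4
Gambler's ruin: P(hit 6 before 0 | start at 4) = (1 - r^a)/(1 - r^N)
r^4 = 256; r^6 = 4096
P = (1 - 256) / (1 - 4096) = -255 / -4095 = 17/273

Answer: 17/273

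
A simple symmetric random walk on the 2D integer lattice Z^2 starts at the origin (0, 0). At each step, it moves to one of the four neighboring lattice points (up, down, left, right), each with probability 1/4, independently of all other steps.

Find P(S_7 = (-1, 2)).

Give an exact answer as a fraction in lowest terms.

Answer: 735/16384

Derivation:
Let h be the number of horizontal steps (so 7-h are vertical). To end at (-1,2) need (h-1)/2 right-steps and ((7-h)+2)/2 up-steps.
Sum over h with 1 ≤ h ≤ 5, h ≡ 1 (mod 2), 7-h ≡ 0 (mod 2):
h=1: C(7,1)·C(1,0)·C(6,4) = 7·1·15 = 105
h=3: C(7,3)·C(3,1)·C(4,3) = 35·3·4 = 420
h=5: C(7,5)·C(5,2)·C(2,2) = 21·10·1 = 210
Total favorable: 735
Total paths: 4^7 = 16384
P = 735/16384 = 735/16384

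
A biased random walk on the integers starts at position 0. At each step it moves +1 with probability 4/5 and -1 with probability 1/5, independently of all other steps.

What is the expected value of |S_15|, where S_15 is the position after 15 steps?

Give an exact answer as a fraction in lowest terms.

S_15 takes values m ≡ 1 (mod 2) with |m| ≤ 15; P(S_15=m) = C(15,(15+m)/2) · (4/5)^((15+m)/2) · (1/5)^((15-m)/2).
Distribution: P(S=-15)=1/30517578125, P(S=-13)=12/6103515625, P(S=-11)=336/6103515625, P(S=-9)=5824/6103515625, P(S=-7)=69888/6103515625, P(S=-5)=3075072/30517578125, P(S=-3)=4100096/6103515625, P(S=-1)=21086208/6103515625, P(S=1)=84344832/6103515625, P(S=3)=262406144/6103515625, P(S=5)=3148873728/30517578125, P(S=7)=1145044992/6103515625, P(S=9)=1526726656/6103515625, P(S=11)=1409286144/6103515625, P(S=13)=805306368/6103515625, P(S=15)=1073741824/30517578125
E[|S_15|] = Σ_m |m|·P(S_15=m) = 11001130947/1220703125

Answer: 11001130947/1220703125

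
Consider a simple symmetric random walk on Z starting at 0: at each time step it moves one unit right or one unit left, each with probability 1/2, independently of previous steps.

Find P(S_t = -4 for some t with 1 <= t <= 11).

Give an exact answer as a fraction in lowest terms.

Answer: 29/128

Derivation:
Count via complement. Let g(t,s) = #length-t paths at position s with S_1..S_t all ≠ -4.
g(t,s) = g(t-1,s-1) + g(t-1,s+1) for s ≠ -4; g(t,-4) = 0.
t=0: g(0,0)=1
t=1: g(1,-1)=1 g(1,1)=1
t=2: g(2,-2)=1 g(2,0)=2 g(2,2)=1
t=3: g(3,-3)=1 g(3,-1)=3 g(3,1)=3 g(3,3)=1
t=4: g(4,-2)=4 g(4,0)=6 g(4,2)=4 g(4,4)=1
t=5: g(5,-3)=4 g(5,-1)=10 g(5,1)=10 g(5,3)=5 g(5,5)=1
t=6: g(6,-2)=14 g(6,0)=20 g(6,2)=15 g(6,4)=6 g(6,6)=1
t=7: g(7,-3)=14 g(7,-1)=34 g(7,1)=35 g(7,3)=21 g(7,5)=7 g(7,7)=1
t=8: g(8,-2)=48 g(8,0)=69 g(8,2)=56 g(8,4)=28 g(8,6)=8 g(8,8)=1
t=9: g(9,-3)=48 g(9,-1)=117 g(9,1)=125 g(9,3)=84 g(9,5)=36 g(9,7)=9 g(9,9)=1
t=10: g(10,-2)=165 g(10,0)=242 g(10,2)=209 g(10,4)=120 g(10,6)=45 g(10,8)=10 g(10,10)=1
t=11: g(11,-3)=165 g(11,-1)=407 g(11,1)=451 g(11,3)=329 g(11,5)=165 g(11,7)=55 g(11,9)=11 g(11,11)=1
Paths never hitting -4: Σ_s g(11,s) = 1584
Paths hitting -4: 2^11 - 1584 = 464
P = 464/2048 = 29/128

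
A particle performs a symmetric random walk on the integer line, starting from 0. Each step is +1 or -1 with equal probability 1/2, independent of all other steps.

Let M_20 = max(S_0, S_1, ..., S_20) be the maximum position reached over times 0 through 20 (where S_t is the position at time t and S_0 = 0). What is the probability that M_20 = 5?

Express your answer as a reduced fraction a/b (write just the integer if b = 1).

Let M_20 = max(S_0,...,S_20). Use the reflection principle: for j ≥ 1, #{paths with M_20 ≥ j} = #{S_20 ≥ j} + #{S_20 ≥ j+1}.
By reflection, #{M_20 ≥ 5} = #{S_20 ≥ 5} + #{S_20 ≥ 6} = 137980 + 137980 = 275960.
#{M_20 ≥ 6} = #{S_20 ≥ 6} + #{S_20 ≥ 7} = 137980 + 60460 = 198440.
#{M_20 = 5} = 275960 - 198440 = 77520.
P(M_20 = 5) = 77520/1048576 = 4845/65536

Answer: 4845/65536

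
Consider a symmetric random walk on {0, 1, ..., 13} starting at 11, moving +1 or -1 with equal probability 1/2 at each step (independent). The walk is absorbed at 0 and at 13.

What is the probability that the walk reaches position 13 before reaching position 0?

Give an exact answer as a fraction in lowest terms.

Answer: 11/13

Derivation:
Symmetric walk (p = 1/2): the harmonic-function argument gives P(hit 13 before 0 | start at 11) = a/N.
P = 11/13 = 11/13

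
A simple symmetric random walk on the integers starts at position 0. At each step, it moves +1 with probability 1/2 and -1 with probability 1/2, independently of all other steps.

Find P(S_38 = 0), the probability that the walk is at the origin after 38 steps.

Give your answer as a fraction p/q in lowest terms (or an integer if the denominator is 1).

Answer: 4418157975/34359738368

Derivation:
To return to 0 after 38 steps: need exactly 19 steps of +1 and 19 of -1.
Favorable paths: C(38,19) = 35345263800
Total paths: 2^38 = 274877906944
P = 35345263800/274877906944 = 4418157975/34359738368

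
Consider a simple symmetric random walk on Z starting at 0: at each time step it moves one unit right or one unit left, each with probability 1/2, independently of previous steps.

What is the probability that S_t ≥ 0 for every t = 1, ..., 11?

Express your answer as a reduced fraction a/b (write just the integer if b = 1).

Let f(t,s) = #length-t paths at position s with S_1..S_t all ≥ 0.
f(t,s) = f(t-1,s-1) + f(t-1,s+1) for s ≥ 0; f(t,s) = 0 for s < 0.
t=0: f(0,0)=1
t=1: f(1,1)=1
t=2: f(2,0)=1 f(2,2)=1
t=3: f(3,1)=2 f(3,3)=1
t=4: f(4,0)=2 f(4,2)=3 f(4,4)=1
t=5: f(5,1)=5 f(5,3)=4 f(5,5)=1
t=6: f(6,0)=5 f(6,2)=9 f(6,4)=5 f(6,6)=1
t=7: f(7,1)=14 f(7,3)=14 f(7,5)=6 f(7,7)=1
t=8: f(8,0)=14 f(8,2)=28 f(8,4)=20 f(8,6)=7 f(8,8)=1
t=9: f(9,1)=42 f(9,3)=48 f(9,5)=27 f(9,7)=8 f(9,9)=1
t=10: f(10,0)=42 f(10,2)=90 f(10,4)=75 f(10,6)=35 f(10,8)=9 f(10,10)=1
t=11: f(11,1)=132 f(11,3)=165 f(11,5)=110 f(11,7)=44 f(11,9)=10 f(11,11)=1
Σ_s f(11,s) = 462
P = 462/2048 = 231/1024

Answer: 231/1024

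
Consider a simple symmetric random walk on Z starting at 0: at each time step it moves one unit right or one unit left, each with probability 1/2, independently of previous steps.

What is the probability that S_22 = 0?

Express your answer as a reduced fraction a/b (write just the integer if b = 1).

To return to 0 after 22 steps: need exactly 11 steps of +1 and 11 of -1.
Favorable paths: C(22,11) = 705432
Total paths: 2^22 = 4194304
P = 705432/4194304 = 88179/524288

Answer: 88179/524288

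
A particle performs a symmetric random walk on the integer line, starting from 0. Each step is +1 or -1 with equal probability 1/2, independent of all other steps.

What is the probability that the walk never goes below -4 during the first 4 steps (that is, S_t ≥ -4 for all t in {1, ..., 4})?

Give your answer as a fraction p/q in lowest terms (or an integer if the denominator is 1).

Let f(t,s) = #length-t paths at position s with S_1..S_t all ≥ -4.
f(t,s) = f(t-1,s-1) + f(t-1,s+1) for s ≥ -4; f(t,s) = 0 for s < -4.
t=0: f(0,0)=1
t=1: f(1,-1)=1 f(1,1)=1
t=2: f(2,-2)=1 f(2,0)=2 f(2,2)=1
t=3: f(3,-3)=1 f(3,-1)=3 f(3,1)=3 f(3,3)=1
t=4: f(4,-4)=1 f(4,-2)=4 f(4,0)=6 f(4,2)=4 f(4,4)=1
Σ_s f(4,s) = 16
P = 16/16 = 1

Answer: 1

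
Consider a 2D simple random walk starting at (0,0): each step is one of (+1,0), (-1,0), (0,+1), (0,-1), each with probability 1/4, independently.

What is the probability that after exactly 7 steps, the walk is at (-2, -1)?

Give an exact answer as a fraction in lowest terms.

Answer: 735/16384

Derivation:
Let h be the number of horizontal steps (so 7-h are vertical). To end at (-2,-1) need (h-2)/2 right-steps and ((7-h)-1)/2 up-steps.
Sum over h with 2 ≤ h ≤ 6, h ≡ 0 (mod 2), 7-h ≡ 1 (mod 2):
h=2: C(7,2)·C(2,0)·C(5,2) = 21·1·10 = 210
h=4: C(7,4)·C(4,1)·C(3,1) = 35·4·3 = 420
h=6: C(7,6)·C(6,2)·C(1,0) = 7·15·1 = 105
Total favorable: 735
Total paths: 4^7 = 16384
P = 735/16384 = 735/16384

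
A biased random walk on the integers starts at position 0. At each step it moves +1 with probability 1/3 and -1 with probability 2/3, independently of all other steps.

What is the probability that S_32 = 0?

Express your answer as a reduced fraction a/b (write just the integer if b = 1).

To be at 0 after 32 steps: need exactly 16 steps of +1 and 16 of -1.
Number of such sequences: C(32,16) = 601080390
Each has probability (1/3)^16 · (2/3)^16 = 65536/1853020188851841
P = 601080390 · 65536/1853020188851841 = 4376933826560/205891132094649

Answer: 4376933826560/205891132094649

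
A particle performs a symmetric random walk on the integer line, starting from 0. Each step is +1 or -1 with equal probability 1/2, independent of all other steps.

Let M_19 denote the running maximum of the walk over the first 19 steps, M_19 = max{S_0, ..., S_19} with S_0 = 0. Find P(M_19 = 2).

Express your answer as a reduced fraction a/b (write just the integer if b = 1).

Answer: 37791/262144

Derivation:
Let M_19 = max(S_0,...,S_19). Use the reflection principle: for j ≥ 1, #{paths with M_19 ≥ j} = #{S_19 ≥ j} + #{S_19 ≥ j+1}.
By reflection, #{M_19 ≥ 2} = #{S_19 ≥ 2} + #{S_19 ≥ 3} = 169766 + 169766 = 339532.
#{M_19 ≥ 3} = #{S_19 ≥ 3} + #{S_19 ≥ 4} = 169766 + 94184 = 263950.
#{M_19 = 2} = 339532 - 263950 = 75582.
P(M_19 = 2) = 75582/524288 = 37791/262144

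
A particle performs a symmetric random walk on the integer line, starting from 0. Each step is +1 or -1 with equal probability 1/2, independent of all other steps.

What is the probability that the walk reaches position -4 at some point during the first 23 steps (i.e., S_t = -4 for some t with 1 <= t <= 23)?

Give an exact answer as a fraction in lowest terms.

Count via complement. Let g(t,s) = #length-t paths at position s with S_1..S_t all ≠ -4.
g(t,s) = g(t-1,s-1) + g(t-1,s+1) for s ≠ -4; g(t,-4) = 0.
t=0: g(0,0)=1
t=1: g(1,-1)=1 g(1,1)=1
t=2: g(2,-2)=1 g(2,0)=2 g(2,2)=1
t=3: g(3,-3)=1 g(3,-1)=3 g(3,1)=3 g(3,3)=1
t=4: g(4,-2)=4 g(4,0)=6 g(4,2)=4 g(4,4)=1
t=5: g(5,-3)=4 g(5,-1)=10 g(5,1)=10 g(5,3)=5 g(5,5)=1
t=6: g(6,-2)=14 g(6,0)=20 g(6,2)=15 g(6,4)=6 g(6,6)=1
t=7: g(7,-3)=14 g(7,-1)=34 g(7,1)=35 g(7,3)=21 g(7,5)=7 g(7,7)=1
t=8: g(8,-2)=48 g(8,0)=69 g(8,2)=56 g(8,4)=28 g(8,6)=8 g(8,8)=1
t=9: g(9,-3)=48 g(9,-1)=117 g(9,1)=125 g(9,3)=84 g(9,5)=36 g(9,7)=9 g(9,9)=1
t=10: g(10,-2)=165 g(10,0)=242 g(10,2)=209 g(10,4)=120 g(10,6)=45 g(10,8)=10 g(10,10)=1
t=11: g(11,-3)=165 g(11,-1)=407 g(11,1)=451 g(11,3)=329 g(11,5)=165 g(11,7)=55 g(11,9)=11 g(11,11)=1
t=12: g(12,-2)=572 g(12,0)=858 g(12,2)=780 g(12,4)=494 g(12,6)=220 g(12,8)=66 g(12,10)=12 g(12,12)=1
t=13: g(13,-3)=572 g(13,-1)=1430 g(13,1)=1638 g(13,3)=1274 g(13,5)=714 g(13,7)=286 g(13,9)=78 g(13,11)=13 g(13,13)=1
t=14: g(14,-2)=2002 g(14,0)=3068 g(14,2)=2912 g(14,4)=1988 g(14,6)=1000 g(14,8)=364 g(14,10)=91 g(14,12)=14 g(14,14)=1
t=15: g(15,-3)=2002 g(15,-1)=5070 g(15,1)=5980 g(15,3)=4900 g(15,5)=2988 g(15,7)=1364 g(15,9)=455 g(15,11)=105 g(15,13)=15 g(15,15)=1
t=16: g(16,-2)=7072 g(16,0)=11050 g(16,2)=10880 g(16,4)=7888 g(16,6)=4352 g(16,8)=1819 g(16,10)=560 g(16,12)=120 g(16,14)=16 g(16,16)=1
t=17: g(17,-3)=7072 g(17,-1)=18122 g(17,1)=21930 g(17,3)=18768 g(17,5)=12240 g(17,7)=6171 g(17,9)=2379 g(17,11)=680 g(17,13)=136 g(17,15)=17 g(17,17)=1
t=18: g(18,-2)=25194 g(18,0)=40052 g(18,2)=40698 g(18,4)=31008 g(18,6)=18411 g(18,8)=8550 g(18,10)=3059 g(18,12)=816 g(18,14)=153 g(18,16)=18 g(18,18)=1
t=19: g(19,-3)=25194 g(19,-1)=65246 g(19,1)=80750 g(19,3)=71706 g(19,5)=49419 g(19,7)=26961 g(19,9)=11609 g(19,11)=3875 g(19,13)=969 g(19,15)=171 g(19,17)=19 g(19,19)=1
t=20: g(20,-2)=90440 g(20,0)=145996 g(20,2)=152456 g(20,4)=121125 g(20,6)=76380 g(20,8)=38570 g(20,10)=15484 g(20,12)=4844 g(20,14)=1140 g(20,16)=190 g(20,18)=20 g(20,20)=1
t=21: g(21,-3)=90440 g(21,-1)=236436 g(21,1)=298452 g(21,3)=273581 g(21,5)=197505 g(21,7)=114950 g(21,9)=54054 g(21,11)=20328 g(21,13)=5984 g(21,15)=1330 g(21,17)=210 g(21,19)=21 g(21,21)=1
t=22: g(22,-2)=326876 g(22,0)=534888 g(22,2)=572033 g(22,4)=471086 g(22,6)=312455 g(22,8)=169004 g(22,10)=74382 g(22,12)=26312 g(22,14)=7314 g(22,16)=1540 g(22,18)=231 g(22,20)=22 g(22,22)=1
t=23: g(23,-3)=326876 g(23,-1)=861764 g(23,1)=1106921 g(23,3)=1043119 g(23,5)=783541 g(23,7)=481459 g(23,9)=243386 g(23,11)=100694 g(23,13)=33626 g(23,15)=8854 g(23,17)=1771 g(23,19)=253 g(23,21)=23 g(23,23)=1
Paths never hitting -4: Σ_s g(23,s) = 4992288
Paths hitting -4: 2^23 - 4992288 = 3396320
P = 3396320/8388608 = 106135/262144

Answer: 106135/262144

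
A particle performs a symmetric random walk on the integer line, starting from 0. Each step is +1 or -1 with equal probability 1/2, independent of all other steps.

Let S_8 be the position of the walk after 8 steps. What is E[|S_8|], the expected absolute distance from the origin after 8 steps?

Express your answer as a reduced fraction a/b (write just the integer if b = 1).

Answer: 35/16

Derivation:
S_8 takes values m ≡ 0 (mod 2) with |m| ≤ 8; P(S_8=m) = C(8,(8+m)/2)/2^8.
Total paths: 2^8 = 256
Distribution: P(S=-8)=1/256, P(S=-6)=8/256, P(S=-4)=28/256, P(S=-2)=56/256, P(S=0)=70/256, P(S=2)=56/256, P(S=4)=28/256, P(S=6)=8/256, P(S=8)=1/256
E[|S_8|] = Σ_m |m|·P(S_8=m) = 560/256 = 35/16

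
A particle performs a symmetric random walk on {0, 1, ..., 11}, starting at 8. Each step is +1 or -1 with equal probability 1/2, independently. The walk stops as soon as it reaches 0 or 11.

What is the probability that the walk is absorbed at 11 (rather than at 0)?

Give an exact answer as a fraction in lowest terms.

Symmetric walk (p = 1/2): the harmonic-function argument gives P(hit 11 before 0 | start at 8) = a/N.
P = 8/11 = 8/11

Answer: 8/11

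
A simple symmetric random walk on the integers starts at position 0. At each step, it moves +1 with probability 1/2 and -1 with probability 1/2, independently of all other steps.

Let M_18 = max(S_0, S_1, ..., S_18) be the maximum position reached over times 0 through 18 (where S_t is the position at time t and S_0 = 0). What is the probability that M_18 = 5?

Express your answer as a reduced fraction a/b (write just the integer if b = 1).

Answer: 4641/65536

Derivation:
Let M_18 = max(S_0,...,S_18). Use the reflection principle: for j ≥ 1, #{paths with M_18 ≥ j} = #{S_18 ≥ j} + #{S_18 ≥ j+1}.
By reflection, #{M_18 ≥ 5} = #{S_18 ≥ 5} + #{S_18 ≥ 6} = 31180 + 31180 = 62360.
#{M_18 ≥ 6} = #{S_18 ≥ 6} + #{S_18 ≥ 7} = 31180 + 12616 = 43796.
#{M_18 = 5} = 62360 - 43796 = 18564.
P(M_18 = 5) = 18564/262144 = 4641/65536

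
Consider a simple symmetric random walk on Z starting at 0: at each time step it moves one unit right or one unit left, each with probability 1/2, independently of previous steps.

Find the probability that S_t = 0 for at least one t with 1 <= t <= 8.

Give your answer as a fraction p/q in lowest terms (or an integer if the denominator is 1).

Answer: 93/128

Derivation:
Count via complement. Let g(t,s) = #length-t paths at position s with S_1..S_t all ≠ 0.
g(t,s) = g(t-1,s-1) + g(t-1,s+1) for s ≠ 0; g(t,0) = 0.
t=0: g(0,0)=1
t=1: g(1,-1)=1 g(1,1)=1
t=2: g(2,-2)=1 g(2,2)=1
t=3: g(3,-3)=1 g(3,-1)=1 g(3,1)=1 g(3,3)=1
t=4: g(4,-4)=1 g(4,-2)=2 g(4,2)=2 g(4,4)=1
t=5: g(5,-5)=1 g(5,-3)=3 g(5,-1)=2 g(5,1)=2 g(5,3)=3 g(5,5)=1
t=6: g(6,-6)=1 g(6,-4)=4 g(6,-2)=5 g(6,2)=5 g(6,4)=4 g(6,6)=1
t=7: g(7,-7)=1 g(7,-5)=5 g(7,-3)=9 g(7,-1)=5 g(7,1)=5 g(7,3)=9 g(7,5)=5 g(7,7)=1
t=8: g(8,-8)=1 g(8,-6)=6 g(8,-4)=14 g(8,-2)=14 g(8,2)=14 g(8,4)=14 g(8,6)=6 g(8,8)=1
Paths never hitting 0: Σ_s g(8,s) = 70
Paths hitting 0: 2^8 - 70 = 186
P = 186/256 = 93/128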